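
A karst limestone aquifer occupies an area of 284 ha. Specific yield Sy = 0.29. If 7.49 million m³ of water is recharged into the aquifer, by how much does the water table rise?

Δh ≈ 9.09 m

A = 284 ha = 2.84 × 10^6 m²
ΔV = 7.49 million m³ = 7.49 × 10^6 m³
Δh = ΔV / (Sy × A) = 7.49 × 10^6 m³ / (0.29 × 2.84 × 10^6 m²) = 9.094 m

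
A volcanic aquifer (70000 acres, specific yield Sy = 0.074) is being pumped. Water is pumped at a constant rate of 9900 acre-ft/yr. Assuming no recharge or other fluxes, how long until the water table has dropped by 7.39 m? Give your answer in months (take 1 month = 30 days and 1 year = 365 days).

t ≈ 154 months

A = 70000 acres = 2.833 × 10^8 m²
ΔV = Sy × A × Δh = 0.074 × 2.833 × 10^8 × 7.39 = 1.549 × 10^8 m³
Q = 9900 acre-ft/yr = 33460 m³/d
t = ΔV / Q = 1.549 × 10^8 m³ / 33460 m³/d = 4630 d
t = 4630 d ≈ 154.3 months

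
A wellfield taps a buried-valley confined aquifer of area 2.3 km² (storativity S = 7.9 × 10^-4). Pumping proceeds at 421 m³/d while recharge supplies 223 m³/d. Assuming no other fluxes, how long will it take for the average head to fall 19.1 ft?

A = 2.3 km² = 2.3 × 10^6 m²
Δh = 19.1 ft = 5.822 m
ΔV = S × A × Δh = 7.9 × 10^-4 × 2.3 × 10^6 × 5.822 = 10580 m³
Net withdrawal = 421 − 223 = 198 m³/d
t = ΔV / Q = 10580 m³ / 198 m³/d = 53.42 d

t ≈ 53.4 days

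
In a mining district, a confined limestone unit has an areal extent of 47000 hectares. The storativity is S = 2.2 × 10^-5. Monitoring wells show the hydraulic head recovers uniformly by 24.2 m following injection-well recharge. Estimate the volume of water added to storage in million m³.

A = 47000 hectares = 4.7 × 10^8 m²
ΔV = S × A × Δh = 2.2 × 10^-5 × 4.7 × 10^8 m² × 24.2 m = 2.502 × 10^5 m³
ΔV = 2.502 × 10^5 m³ = 0.2502 million m³

ΔV ≈ 0.25 million m³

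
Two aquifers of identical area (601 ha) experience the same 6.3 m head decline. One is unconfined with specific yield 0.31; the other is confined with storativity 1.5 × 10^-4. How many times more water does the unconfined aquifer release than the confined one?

A = 601 ha = 6.01 × 10^6 m²
Unconfined: ΔV_u = Sy × A × Δh = 0.31 × 6.01 × 10^6 × 6.3 = 1.174 × 10^7 m³
Confined: ΔV_c = S × A × Δh = 1.5 × 10^-4 × 6.01 × 10^6 × 6.3 = 5679 m³
Ratio = ΔV_u / ΔV_c = Sy / S = 0.31 / 1.5 × 10^-4 = 2067

ΔV_u / ΔV_c ≈ 2070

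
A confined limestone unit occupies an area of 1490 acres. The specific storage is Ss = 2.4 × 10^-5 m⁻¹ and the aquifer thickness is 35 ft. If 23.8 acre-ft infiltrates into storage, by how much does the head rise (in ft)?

b = 35 ft = 10.67 m
S = Ss × b = 2.4 × 10^-5 m⁻¹ × 10.67 m = 2.56 × 10^-4
A = 1490 acres = 6.03 × 10^6 m²
ΔV = 23.8 acre-ft = 29360 m³
Δh = ΔV / (S × A) = 29360 m³ / (2.56 × 10^-4 × 6.03 × 10^6 m²) = 19.02 m
Δh = 19.02 m = 62.39 ft

Δh ≈ 62.4 ft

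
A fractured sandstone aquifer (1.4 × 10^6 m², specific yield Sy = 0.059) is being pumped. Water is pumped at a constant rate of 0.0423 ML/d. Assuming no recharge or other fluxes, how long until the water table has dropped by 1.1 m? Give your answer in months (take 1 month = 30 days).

ΔV = Sy × A × Δh = 0.059 × 1.4 × 10^6 × 1.1 = 90860 m³
Q = 0.0423 ML/d = 42.3 m³/d
t = ΔV / Q = 90860 m³ / 42.3 m³/d = 2148 d
t = 2148 d ≈ 71.6 months

t ≈ 71.6 months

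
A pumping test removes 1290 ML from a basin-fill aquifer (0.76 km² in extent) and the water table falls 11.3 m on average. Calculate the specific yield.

Sy ≈ 0.15

A = 0.76 km² = 7.6 × 10^5 m²
ΔV = 1290 ML = 1.29 × 10^6 m³
Sy = ΔV / (A × Δh) = 1.29 × 10^6 m³ / (7.6 × 10^5 m² × 11.3 m) = 0.1502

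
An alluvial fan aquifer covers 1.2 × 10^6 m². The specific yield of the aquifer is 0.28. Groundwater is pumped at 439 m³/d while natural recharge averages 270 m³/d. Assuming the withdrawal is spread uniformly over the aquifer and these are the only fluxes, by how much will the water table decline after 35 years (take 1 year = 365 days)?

Δh ≈ 6.43 m

Net abstraction = 439 − 270 = 169 m³/d
t = 35 years = 12780 d
ΔV = Q × t = 169 m³/d × 12780 d = 2.159 × 10^6 m³
Δh = ΔV / (Sy × A) = 2.159 × 10^6 / (0.28 × 1.2 × 10^6) = 6.426 m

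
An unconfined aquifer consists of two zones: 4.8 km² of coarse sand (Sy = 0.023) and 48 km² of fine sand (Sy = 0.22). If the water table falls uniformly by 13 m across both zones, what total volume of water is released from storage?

ΔV ≈ 1.39 × 10^8 m³

A₁ = 4.8 km² = 4.8 × 10^6 m²; A₂ = 48 km² = 4.8 × 10^7 m²
ΔV₁ = 0.023 × 4.8 × 10^6 × 13 = 1.435 × 10^6 m³
ΔV₂ = 0.22 × 4.8 × 10^7 × 13 = 1.373 × 10^8 m³
ΔV = ΔV₁ + ΔV₂ = 1.387 × 10^8 m³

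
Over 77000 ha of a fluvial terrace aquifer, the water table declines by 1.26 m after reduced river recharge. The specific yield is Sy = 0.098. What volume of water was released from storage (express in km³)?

ΔV ≈ 0.0951 km³

A = 77000 ha = 7.7 × 10^8 m²
ΔV = Sy × A × Δh = 0.098 × 7.7 × 10^8 m² × 1.26 m = 9.508 × 10^7 m³
ΔV = 9.508 × 10^7 m³ = 0.09508 km³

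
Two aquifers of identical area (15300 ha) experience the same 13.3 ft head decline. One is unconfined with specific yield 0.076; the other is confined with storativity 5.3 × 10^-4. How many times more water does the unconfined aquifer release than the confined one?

A = 15300 ha = 1.53 × 10^8 m²
Δh = 13.3 ft = 4.054 m
Unconfined: ΔV_u = Sy × A × Δh = 0.076 × 1.53 × 10^8 × 4.054 = 4.714 × 10^7 m³
Confined: ΔV_c = S × A × Δh = 5.3 × 10^-4 × 1.53 × 10^8 × 4.054 = 3.287 × 10^5 m³
Ratio = ΔV_u / ΔV_c = Sy / S = 0.076 / 5.3 × 10^-4 = 143.4

ΔV_u / ΔV_c ≈ 143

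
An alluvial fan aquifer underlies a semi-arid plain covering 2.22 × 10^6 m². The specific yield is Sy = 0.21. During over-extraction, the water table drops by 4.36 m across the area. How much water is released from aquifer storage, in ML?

ΔV = Sy × A × Δh = 0.21 × 2.22 × 10^6 m² × 4.36 m = 2.033 × 10^6 m³
ΔV = 2.033 × 10^6 m³ = 2033 ML

ΔV ≈ 2030 ML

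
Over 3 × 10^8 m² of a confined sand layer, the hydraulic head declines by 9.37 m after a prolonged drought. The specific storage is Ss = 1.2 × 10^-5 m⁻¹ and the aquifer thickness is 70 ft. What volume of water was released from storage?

b = 70 ft = 21.34 m
S = Ss × b = 1.2 × 10^-5 m⁻¹ × 21.34 m = 2.56 × 10^-4
ΔV = S × A × Δh = 2.56 × 10^-4 × 3 × 10^8 m² × 9.37 m = 7.197 × 10^5 m³

ΔV ≈ 7.2 × 10^5 m³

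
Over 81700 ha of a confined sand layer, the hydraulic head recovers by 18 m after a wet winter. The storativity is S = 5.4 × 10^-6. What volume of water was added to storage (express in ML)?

A = 81700 ha = 8.17 × 10^8 m²
ΔV = S × A × Δh = 5.4 × 10^-6 × 8.17 × 10^8 m² × 18 m = 79410 m³
ΔV = 79410 m³ = 79.41 ML

ΔV ≈ 79.4 ML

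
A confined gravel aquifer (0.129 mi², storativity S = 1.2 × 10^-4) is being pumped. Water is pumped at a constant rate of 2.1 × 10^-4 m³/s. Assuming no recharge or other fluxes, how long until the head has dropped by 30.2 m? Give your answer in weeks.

A = 0.129 mi² = 3.341 × 10^5 m²
ΔV = S × A × Δh = 1.2 × 10^-4 × 3.341 × 10^5 × 30.2 = 1211 m³
Q = 2.1 × 10^-4 m³/s = 18.14 m³/d
t = ΔV / Q = 1211 m³ / 18.14 m³/d = 66.73 d
t = 66.73 d ≈ 9.533 weeks

t ≈ 9.53 weeks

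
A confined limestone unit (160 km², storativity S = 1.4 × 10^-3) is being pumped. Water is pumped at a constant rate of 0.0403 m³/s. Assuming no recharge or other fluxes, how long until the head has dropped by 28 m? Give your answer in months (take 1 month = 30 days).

t ≈ 60 months

A = 160 km² = 1.6 × 10^8 m²
ΔV = S × A × Δh = 0.0014 × 1.6 × 10^8 × 28 = 6.272 × 10^6 m³
Q = 0.0403 m³/s = 3482 m³/d
t = ΔV / Q = 6.272 × 10^6 m³ / 3482 m³/d = 1801 d
t = 1801 d ≈ 60.04 months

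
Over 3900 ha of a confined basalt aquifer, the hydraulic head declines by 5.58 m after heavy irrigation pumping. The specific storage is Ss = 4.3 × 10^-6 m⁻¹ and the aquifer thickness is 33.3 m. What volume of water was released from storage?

S = Ss × b = 4.3 × 10^-6 m⁻¹ × 33.3 m = 1.432 × 10^-4
A = 3900 ha = 3.9 × 10^7 m²
ΔV = S × A × Δh = 1.432 × 10^-4 × 3.9 × 10^7 m² × 5.58 m = 31160 m³

ΔV ≈ 31200 m³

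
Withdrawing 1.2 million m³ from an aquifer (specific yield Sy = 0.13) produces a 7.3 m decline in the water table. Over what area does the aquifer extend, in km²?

ΔV = 1.2 million m³ = 1.2 × 10^6 m³
A = ΔV / (Sy × Δh) = 1.2 × 10^6 / (0.13 × 7.3) = 1.264 × 10^6 m²
A = 1.264 × 10^6 m² = 1.264 km²

A ≈ 1.26 km²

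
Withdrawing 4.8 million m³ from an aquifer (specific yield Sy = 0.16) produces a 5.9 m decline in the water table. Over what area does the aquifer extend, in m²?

A ≈ 5.08 × 10^6 m²

ΔV = 4.8 million m³ = 4.8 × 10^6 m³
A = ΔV / (Sy × Δh) = 4.8 × 10^6 / (0.16 × 5.9) = 5.085 × 10^6 m²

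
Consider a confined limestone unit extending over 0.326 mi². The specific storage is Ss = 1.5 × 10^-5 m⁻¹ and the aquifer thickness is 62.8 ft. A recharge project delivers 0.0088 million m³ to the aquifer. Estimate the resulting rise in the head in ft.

Δh ≈ 119 ft

b = 62.8 ft = 19.14 m
S = Ss × b = 1.5 × 10^-5 m⁻¹ × 19.14 m = 2.871 × 10^-4
A = 0.326 mi² = 8.443 × 10^5 m²
ΔV = 0.0088 million m³ = 8800 m³
Δh = ΔV / (S × A) = 8800 m³ / (2.871 × 10^-4 × 8.443 × 10^5 m²) = 36.3 m
Δh = 36.3 m = 119.1 ft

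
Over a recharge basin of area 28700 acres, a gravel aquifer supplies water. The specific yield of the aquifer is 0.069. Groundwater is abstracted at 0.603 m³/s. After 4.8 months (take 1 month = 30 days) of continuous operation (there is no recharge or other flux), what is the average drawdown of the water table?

A = 28700 acres = 1.161 × 10^8 m²
Q = 0.603 m³/s = 52100 m³/d
t = 4.8 months = 144 d
ΔV = Q × t = 52100 m³/d × 144 d = 7.502 × 10^6 m³
Δh = ΔV / (Sy × A) = 7.502 × 10^6 / (0.069 × 1.161 × 10^8) = 0.9361 m

Δh ≈ 0.936 m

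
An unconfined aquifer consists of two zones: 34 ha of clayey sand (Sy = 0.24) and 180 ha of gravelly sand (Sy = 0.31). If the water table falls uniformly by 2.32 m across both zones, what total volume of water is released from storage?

A₁ = 34 ha = 3.4 × 10^5 m²; A₂ = 180 ha = 1.8 × 10^6 m²
ΔV₁ = 0.24 × 3.4 × 10^5 × 2.32 = 1.893 × 10^5 m³
ΔV₂ = 0.31 × 1.8 × 10^6 × 2.32 = 1.295 × 10^6 m³
ΔV = ΔV₁ + ΔV₂ = 1.484 × 10^6 m³

ΔV ≈ 1.48 × 10^6 m³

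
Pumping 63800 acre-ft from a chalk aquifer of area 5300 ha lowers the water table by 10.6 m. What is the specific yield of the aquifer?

A = 5300 ha = 5.3 × 10^7 m²
ΔV = 63800 acre-ft = 7.87 × 10^7 m³
Sy = ΔV / (A × Δh) = 7.87 × 10^7 m³ / (5.3 × 10^7 m² × 10.6 m) = 0.1401

Sy ≈ 0.14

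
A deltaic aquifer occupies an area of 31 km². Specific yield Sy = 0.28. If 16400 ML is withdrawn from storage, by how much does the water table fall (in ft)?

A = 31 km² = 3.1 × 10^7 m²
ΔV = 16400 ML = 1.64 × 10^7 m³
Δh = ΔV / (Sy × A) = 1.64 × 10^7 m³ / (0.28 × 3.1 × 10^7 m²) = 1.889 m
Δh = 1.889 m = 6.199 ft

Δh ≈ 6.2 ft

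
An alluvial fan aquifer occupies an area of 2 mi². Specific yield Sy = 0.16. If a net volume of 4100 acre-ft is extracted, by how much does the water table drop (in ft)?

Δh ≈ 20 ft

A = 2 mi² = 5.18 × 10^6 m²
ΔV = 4100 acre-ft = 5.057 × 10^6 m³
Δh = ΔV / (Sy × A) = 5.057 × 10^6 m³ / (0.16 × 5.18 × 10^6 m²) = 6.102 m
Δh = 6.102 m = 20.02 ft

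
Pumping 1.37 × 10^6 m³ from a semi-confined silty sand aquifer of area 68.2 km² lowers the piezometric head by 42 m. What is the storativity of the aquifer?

A = 68.2 km² = 6.82 × 10^7 m²
S = ΔV / (A × Δh) = 1.37 × 10^6 m³ / (6.82 × 10^7 m² × 42 m) = 4.783 × 10^-4

S ≈ 4.8 × 10^-4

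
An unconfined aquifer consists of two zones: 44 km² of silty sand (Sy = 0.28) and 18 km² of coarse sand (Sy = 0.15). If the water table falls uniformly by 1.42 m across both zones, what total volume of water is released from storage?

ΔV ≈ 2.13 × 10^7 m³

A₁ = 44 km² = 4.4 × 10^7 m²; A₂ = 18 km² = 1.8 × 10^7 m²
ΔV₁ = 0.28 × 4.4 × 10^7 × 1.42 = 1.749 × 10^7 m³
ΔV₂ = 0.15 × 1.8 × 10^7 × 1.42 = 3.834 × 10^6 m³
ΔV = ΔV₁ + ΔV₂ = 2.133 × 10^7 m³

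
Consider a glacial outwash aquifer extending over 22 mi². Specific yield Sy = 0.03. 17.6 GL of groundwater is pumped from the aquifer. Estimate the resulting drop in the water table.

Δh ≈ 10.3 m

A = 22 mi² = 5.698 × 10^7 m²
ΔV = 17.6 GL = 1.76 × 10^7 m³
Δh = ΔV / (Sy × A) = 1.76 × 10^7 m³ / (0.03 × 5.698 × 10^7 m²) = 10.3 m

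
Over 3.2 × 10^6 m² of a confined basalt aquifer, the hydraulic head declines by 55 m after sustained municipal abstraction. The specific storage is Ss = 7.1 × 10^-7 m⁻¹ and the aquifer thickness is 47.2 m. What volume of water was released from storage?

ΔV ≈ 5900 m³

S = Ss × b = 7.1 × 10^-7 m⁻¹ × 47.2 m = 3.351 × 10^-5
ΔV = S × A × Δh = 3.351 × 10^-5 × 3.2 × 10^6 m² × 55 m = 5898 m³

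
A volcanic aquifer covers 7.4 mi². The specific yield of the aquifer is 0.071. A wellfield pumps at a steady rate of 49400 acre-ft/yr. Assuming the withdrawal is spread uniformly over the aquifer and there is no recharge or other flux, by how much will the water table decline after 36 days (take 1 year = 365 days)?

Δh ≈ 4.42 m

A = 7.4 mi² = 1.917 × 10^7 m²
Q = 49400 acre-ft/yr = 1.669 × 10^5 m³/d
ΔV = Q × t = 1.669 × 10^5 m³/d × 36 d = 6.01 × 10^6 m³
Δh = ΔV / (Sy × A) = 6.01 × 10^6 / (0.071 × 1.917 × 10^7) = 4.417 m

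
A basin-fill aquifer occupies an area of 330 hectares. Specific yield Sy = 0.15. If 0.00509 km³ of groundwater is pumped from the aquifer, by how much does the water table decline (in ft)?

A = 330 hectares = 3.3 × 10^6 m²
ΔV = 0.00509 km³ = 5.09 × 10^6 m³
Δh = ΔV / (Sy × A) = 5.09 × 10^6 m³ / (0.15 × 3.3 × 10^6 m²) = 10.28 m
Δh = 10.28 m = 33.74 ft

Δh ≈ 33.7 ft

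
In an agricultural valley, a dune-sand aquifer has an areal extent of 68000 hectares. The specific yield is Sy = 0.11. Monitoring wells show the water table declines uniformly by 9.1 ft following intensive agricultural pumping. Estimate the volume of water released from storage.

A = 68000 hectares = 6.8 × 10^8 m²
Δh = 9.1 ft = 2.774 m
ΔV = Sy × A × Δh = 0.11 × 6.8 × 10^8 m² × 2.774 m = 2.075 × 10^8 m³

ΔV ≈ 2.07 × 10^8 m³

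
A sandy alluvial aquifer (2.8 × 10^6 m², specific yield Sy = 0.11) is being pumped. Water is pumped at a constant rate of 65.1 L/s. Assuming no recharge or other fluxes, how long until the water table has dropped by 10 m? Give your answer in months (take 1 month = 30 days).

ΔV = Sy × A × Δh = 0.11 × 2.8 × 10^6 × 10 = 3.08 × 10^6 m³
Q = 65.1 L/s = 5625 m³/d
t = ΔV / Q = 3.08 × 10^6 m³ / 5625 m³/d = 547.6 d
t = 547.6 d ≈ 18.25 months

t ≈ 18.3 months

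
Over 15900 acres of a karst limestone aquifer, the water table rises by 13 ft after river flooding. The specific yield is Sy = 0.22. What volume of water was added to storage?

ΔV ≈ 5.61 × 10^7 m³

A = 15900 acres = 6.435 × 10^7 m²
Δh = 13 ft = 3.962 m
ΔV = Sy × A × Δh = 0.22 × 6.435 × 10^7 m² × 3.962 m = 5.609 × 10^7 m³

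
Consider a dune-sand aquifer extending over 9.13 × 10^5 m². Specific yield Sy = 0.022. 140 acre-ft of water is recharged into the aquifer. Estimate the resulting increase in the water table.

Δh ≈ 8.6 m

ΔV = 140 acre-ft = 1.727 × 10^5 m³
Δh = ΔV / (Sy × A) = 1.727 × 10^5 m³ / (0.022 × 9.13 × 10^5 m²) = 8.597 m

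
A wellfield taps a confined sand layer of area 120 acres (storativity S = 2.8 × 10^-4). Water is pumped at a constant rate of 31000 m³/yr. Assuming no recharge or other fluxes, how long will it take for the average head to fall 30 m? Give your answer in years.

t ≈ 0.132 years

A = 120 acres = 4.856 × 10^5 m²
ΔV = S × A × Δh = 2.8 × 10^-4 × 4.856 × 10^5 × 30 = 4079 m³
Q = 31000 m³/yr = 84.93 m³/d
t = ΔV / Q = 4079 m³ / 84.93 m³/d = 48.03 d
t = 48.03 d ≈ 0.1316 years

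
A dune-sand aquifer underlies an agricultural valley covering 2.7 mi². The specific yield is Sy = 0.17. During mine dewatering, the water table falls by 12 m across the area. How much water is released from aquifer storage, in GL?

A = 2.7 mi² = 6.993 × 10^6 m²
ΔV = Sy × A × Δh = 0.17 × 6.993 × 10^6 m² × 12 m = 1.427 × 10^7 m³
ΔV = 1.427 × 10^7 m³ = 14.27 GL

ΔV ≈ 14.3 GL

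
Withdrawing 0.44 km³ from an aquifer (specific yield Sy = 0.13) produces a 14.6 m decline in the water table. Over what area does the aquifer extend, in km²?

A ≈ 232 km²

ΔV = 0.44 km³ = 4.4 × 10^8 m³
A = ΔV / (Sy × Δh) = 4.4 × 10^8 / (0.13 × 14.6) = 2.318 × 10^8 m²
A = 2.318 × 10^8 m² = 231.8 km²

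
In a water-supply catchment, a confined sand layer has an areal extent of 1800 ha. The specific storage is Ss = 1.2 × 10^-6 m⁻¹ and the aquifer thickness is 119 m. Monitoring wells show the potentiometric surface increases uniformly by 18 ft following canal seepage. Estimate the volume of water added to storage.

ΔV ≈ 14100 m³

S = Ss × b = 1.2 × 10^-6 m⁻¹ × 119 m = 1.428 × 10^-4
A = 1800 ha = 1.8 × 10^7 m²
Δh = 18 ft = 5.486 m
ΔV = S × A × Δh = 1.428 × 10^-4 × 1.8 × 10^7 m² × 5.486 m = 14100 m³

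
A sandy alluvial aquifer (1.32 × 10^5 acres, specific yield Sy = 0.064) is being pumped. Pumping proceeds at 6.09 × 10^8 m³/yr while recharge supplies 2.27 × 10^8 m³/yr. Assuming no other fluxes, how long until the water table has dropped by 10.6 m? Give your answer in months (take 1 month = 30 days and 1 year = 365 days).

A = 1.32 × 10^5 acres = 5.342 × 10^8 m²
ΔV = Sy × A × Δh = 0.064 × 5.342 × 10^8 × 10.6 = 3.624 × 10^8 m³
Net withdrawal = 6.09 × 10^8 − 2.27 × 10^8 = 3.82 × 10^8 m³/yr = 1.047 × 10^6 m³/d
t = ΔV / Q = 3.624 × 10^8 m³ / 1.047 × 10^6 m³/d = 346.3 d
t = 346.3 d ≈ 11.54 months

t ≈ 11.5 months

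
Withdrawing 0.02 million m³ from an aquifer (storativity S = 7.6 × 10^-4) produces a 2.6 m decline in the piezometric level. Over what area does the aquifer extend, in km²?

A ≈ 10.1 km²

ΔV = 0.02 million m³ = 20000 m³
A = ΔV / (S × Δh) = 20000 / (7.6 × 10^-4 × 2.6) = 1.012 × 10^7 m²
A = 1.012 × 10^7 m² = 10.12 km²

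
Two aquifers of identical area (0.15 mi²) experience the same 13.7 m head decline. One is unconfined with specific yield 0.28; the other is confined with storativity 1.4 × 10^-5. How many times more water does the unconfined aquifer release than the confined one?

A = 0.15 mi² = 3.885 × 10^5 m²
Unconfined: ΔV_u = Sy × A × Δh = 0.28 × 3.885 × 10^5 × 13.7 = 1.49 × 10^6 m³
Confined: ΔV_c = S × A × Δh = 1.4 × 10^-5 × 3.885 × 10^5 × 13.7 = 74.51 m³
Ratio = ΔV_u / ΔV_c = Sy / S = 0.28 / 1.4 × 10^-5 = 20000

ΔV_u / ΔV_c ≈ 20000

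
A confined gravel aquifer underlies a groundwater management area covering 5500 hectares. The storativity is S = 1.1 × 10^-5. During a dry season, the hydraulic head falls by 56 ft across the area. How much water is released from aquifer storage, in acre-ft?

ΔV ≈ 8.37 acre-ft

A = 5500 hectares = 5.5 × 10^7 m²
Δh = 56 ft = 17.07 m
ΔV = S × A × Δh = 1.1 × 10^-5 × 5.5 × 10^7 m² × 17.07 m = 10330 m³
ΔV = 10330 m³ = 8.372 acre-ft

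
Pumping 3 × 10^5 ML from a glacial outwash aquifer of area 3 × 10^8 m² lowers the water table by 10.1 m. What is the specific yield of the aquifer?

Sy ≈ 0.099

ΔV = 3 × 10^5 ML = 3 × 10^8 m³
Sy = ΔV / (A × Δh) = 3 × 10^8 m³ / (3 × 10^8 m² × 10.1 m) = 0.09901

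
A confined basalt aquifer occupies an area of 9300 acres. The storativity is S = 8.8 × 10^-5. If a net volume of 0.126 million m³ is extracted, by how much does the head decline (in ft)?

Δh ≈ 125 ft

A = 9300 acres = 3.764 × 10^7 m²
ΔV = 0.126 million m³ = 1.26 × 10^5 m³
Δh = ΔV / (S × A) = 1.26 × 10^5 m³ / (8.8 × 10^-5 × 3.764 × 10^7 m²) = 38.04 m
Δh = 38.04 m = 124.8 ft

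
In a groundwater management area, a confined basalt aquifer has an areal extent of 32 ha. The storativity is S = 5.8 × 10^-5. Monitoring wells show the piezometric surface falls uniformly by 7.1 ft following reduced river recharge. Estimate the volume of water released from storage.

ΔV ≈ 40.2 m³

A = 32 ha = 3.2 × 10^5 m²
Δh = 7.1 ft = 2.164 m
ΔV = S × A × Δh = 5.8 × 10^-5 × 3.2 × 10^5 m² × 2.164 m = 40.17 m³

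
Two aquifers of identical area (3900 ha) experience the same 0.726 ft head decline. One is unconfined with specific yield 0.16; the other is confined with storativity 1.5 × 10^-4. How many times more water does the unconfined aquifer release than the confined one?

A = 3900 ha = 3.9 × 10^7 m²
Δh = 0.726 ft = 0.2213 m
Unconfined: ΔV_u = Sy × A × Δh = 0.16 × 3.9 × 10^7 × 0.2213 = 1.381 × 10^6 m³
Confined: ΔV_c = S × A × Δh = 1.5 × 10^-4 × 3.9 × 10^7 × 0.2213 = 1295 m³
Ratio = ΔV_u / ΔV_c = Sy / S = 0.16 / 1.5 × 10^-4 = 1067

ΔV_u / ΔV_c ≈ 1070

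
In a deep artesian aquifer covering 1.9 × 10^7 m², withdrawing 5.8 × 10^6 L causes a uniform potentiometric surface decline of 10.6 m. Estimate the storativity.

ΔV = 5.8 × 10^6 L = 5800 m³
S = ΔV / (A × Δh) = 5800 m³ / (1.9 × 10^7 m² × 10.6 m) = 2.88 × 10^-5

S ≈ 2.9 × 10^-5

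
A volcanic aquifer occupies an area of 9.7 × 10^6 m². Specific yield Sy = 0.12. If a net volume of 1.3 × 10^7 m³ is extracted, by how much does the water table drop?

Δh ≈ 11.2 m

Δh = ΔV / (Sy × A) = 1.3 × 10^7 m³ / (0.12 × 9.7 × 10^6 m²) = 11.17 m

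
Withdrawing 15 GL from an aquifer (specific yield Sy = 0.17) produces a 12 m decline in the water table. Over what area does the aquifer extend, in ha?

A ≈ 735 ha

ΔV = 15 GL = 1.5 × 10^7 m³
A = ΔV / (Sy × Δh) = 1.5 × 10^7 / (0.17 × 12) = 7.353 × 10^6 m²
A = 7.353 × 10^6 m² = 735.3 ha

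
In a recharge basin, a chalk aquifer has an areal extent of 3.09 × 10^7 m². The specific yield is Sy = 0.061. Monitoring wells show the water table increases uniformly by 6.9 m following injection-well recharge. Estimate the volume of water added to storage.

ΔV ≈ 1.3 × 10^7 m³

ΔV = Sy × A × Δh = 0.061 × 3.09 × 10^7 m² × 6.9 m = 1.301 × 10^7 m³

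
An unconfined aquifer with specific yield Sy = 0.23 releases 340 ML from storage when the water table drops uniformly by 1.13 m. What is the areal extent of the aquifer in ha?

A ≈ 131 ha

ΔV = 340 ML = 3.4 × 10^5 m³
A = ΔV / (Sy × Δh) = 3.4 × 10^5 / (0.23 × 1.13) = 1.308 × 10^6 m²
A = 1.308 × 10^6 m² = 130.8 ha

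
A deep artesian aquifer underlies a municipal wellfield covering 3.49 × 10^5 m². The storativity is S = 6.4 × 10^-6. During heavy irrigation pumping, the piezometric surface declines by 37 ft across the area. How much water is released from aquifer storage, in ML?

ΔV ≈ 0.0252 ML

Δh = 37 ft = 11.28 m
ΔV = S × A × Δh = 6.4 × 10^-6 × 3.49 × 10^5 m² × 11.28 m = 25.19 m³
ΔV = 25.19 m³ = 0.02519 ML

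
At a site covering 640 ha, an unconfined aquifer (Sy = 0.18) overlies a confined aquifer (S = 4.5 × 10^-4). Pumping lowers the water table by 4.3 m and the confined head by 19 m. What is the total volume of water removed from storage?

ΔV ≈ 5.01 × 10^6 m³

A = 640 ha = 6.4 × 10^6 m²
Unconfined: ΔV_u = Sy × A × Δh_u = 0.18 × 6.4 × 10^6 × 4.3 = 4.954 × 10^6 m³
Confined: ΔV_c = S × A × Δh_c = 4.5 × 10^-4 × 6.4 × 10^6 × 19 = 54720 m³
Total ΔV = 4.954 × 10^6 + 54720 = 5.008 × 10^6 m³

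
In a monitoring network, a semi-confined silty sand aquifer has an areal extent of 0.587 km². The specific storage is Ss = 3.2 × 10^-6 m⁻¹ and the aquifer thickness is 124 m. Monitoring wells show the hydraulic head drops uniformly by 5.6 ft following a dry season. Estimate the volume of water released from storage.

S = Ss × b = 3.2 × 10^-6 m⁻¹ × 124 m = 3.968 × 10^-4
A = 0.587 km² = 5.87 × 10^5 m²
Δh = 5.6 ft = 1.707 m
ΔV = S × A × Δh = 3.968 × 10^-4 × 5.87 × 10^5 m² × 1.707 m = 397.6 m³

ΔV ≈ 398 m³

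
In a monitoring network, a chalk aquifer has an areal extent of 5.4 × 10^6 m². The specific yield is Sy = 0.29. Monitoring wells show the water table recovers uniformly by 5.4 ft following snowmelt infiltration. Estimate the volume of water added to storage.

ΔV ≈ 2.58 × 10^6 m³

Δh = 5.4 ft = 1.646 m
ΔV = Sy × A × Δh = 0.29 × 5.4 × 10^6 m² × 1.646 m = 2.578 × 10^6 m³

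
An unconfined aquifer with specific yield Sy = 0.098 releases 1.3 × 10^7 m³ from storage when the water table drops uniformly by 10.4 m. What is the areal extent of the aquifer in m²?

A = ΔV / (Sy × Δh) = 1.3 × 10^7 / (0.098 × 10.4) = 1.276 × 10^7 m²

A ≈ 1.28 × 10^7 m²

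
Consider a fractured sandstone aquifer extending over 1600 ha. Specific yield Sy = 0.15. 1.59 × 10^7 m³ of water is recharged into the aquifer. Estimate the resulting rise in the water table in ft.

Δh ≈ 21.7 ft

A = 1600 ha = 1.6 × 10^7 m²
Δh = ΔV / (Sy × A) = 1.59 × 10^7 m³ / (0.15 × 1.6 × 10^7 m²) = 6.625 m
Δh = 6.625 m = 21.74 ft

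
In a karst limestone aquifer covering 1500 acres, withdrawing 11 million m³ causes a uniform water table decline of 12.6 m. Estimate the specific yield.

Sy ≈ 0.14

A = 1500 acres = 6.07 × 10^6 m²
ΔV = 11 million m³ = 1.1 × 10^7 m³
Sy = ΔV / (A × Δh) = 1.1 × 10^7 m³ / (6.07 × 10^6 m² × 12.6 m) = 0.1438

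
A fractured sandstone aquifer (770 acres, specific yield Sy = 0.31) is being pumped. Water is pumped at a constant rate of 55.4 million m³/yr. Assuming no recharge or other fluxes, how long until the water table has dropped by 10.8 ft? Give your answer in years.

A = 770 acres = 3.116 × 10^6 m²
Δh = 10.8 ft = 3.292 m
ΔV = Sy × A × Δh = 0.31 × 3.116 × 10^6 × 3.292 = 3.18 × 10^6 m³
Q = 55.4 million m³/yr = 1.518 × 10^5 m³/d
t = ΔV / Q = 3.18 × 10^6 m³ / 1.518 × 10^5 m³/d = 20.95 d
t = 20.95 d ≈ 0.0574 years

t ≈ 0.0574 years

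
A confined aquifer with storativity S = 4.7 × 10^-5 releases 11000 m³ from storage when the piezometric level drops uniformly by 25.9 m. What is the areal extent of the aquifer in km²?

A ≈ 9.04 km²

A = ΔV / (S × Δh) = 11000 / (4.7 × 10^-5 × 25.9) = 9.036 × 10^6 m²
A = 9.036 × 10^6 m² = 9.036 km²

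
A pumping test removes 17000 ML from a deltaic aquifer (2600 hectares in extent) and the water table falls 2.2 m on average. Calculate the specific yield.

A = 2600 hectares = 2.6 × 10^7 m²
ΔV = 17000 ML = 1.7 × 10^7 m³
Sy = ΔV / (A × Δh) = 1.7 × 10^7 m³ / (2.6 × 10^7 m² × 2.2 m) = 0.2972

Sy ≈ 0.3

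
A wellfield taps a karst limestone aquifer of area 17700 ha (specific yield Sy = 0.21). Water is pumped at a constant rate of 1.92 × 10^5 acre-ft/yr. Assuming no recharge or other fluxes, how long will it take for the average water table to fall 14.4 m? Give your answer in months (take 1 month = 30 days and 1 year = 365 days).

A = 17700 ha = 1.77 × 10^8 m²
ΔV = Sy × A × Δh = 0.21 × 1.77 × 10^8 × 14.4 = 5.352 × 10^8 m³
Q = 1.92 × 10^5 acre-ft/yr = 6.488 × 10^5 m³/d
t = ΔV / Q = 5.352 × 10^8 m³ / 6.488 × 10^5 m³/d = 824.9 d
t = 824.9 d ≈ 27.5 months

t ≈ 27.5 months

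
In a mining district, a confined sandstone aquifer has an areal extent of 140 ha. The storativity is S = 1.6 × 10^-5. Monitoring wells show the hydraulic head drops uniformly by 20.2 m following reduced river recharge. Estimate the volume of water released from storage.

ΔV ≈ 452 m³

A = 140 ha = 1.4 × 10^6 m²
ΔV = S × A × Δh = 1.6 × 10^-5 × 1.4 × 10^6 m² × 20.2 m = 452.5 m³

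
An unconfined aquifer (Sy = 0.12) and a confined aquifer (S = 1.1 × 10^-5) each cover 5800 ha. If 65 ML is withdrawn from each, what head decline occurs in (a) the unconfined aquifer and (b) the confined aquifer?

A = 5800 ha = 5.8 × 10^7 m²
ΔV = 65 ML = 65000 m³
Unconfined: Δh_u = ΔV/(Sy·A) = 65000/(0.12 × 5.8 × 10^7) = 0.009339 m
Confined: Δh_c = ΔV/(S·A) = 65000/(1.1 × 10^-5 × 5.8 × 10^7) = 101.9 m

Δh_u ≈ 0.00934 m; Δh_c ≈ 102 m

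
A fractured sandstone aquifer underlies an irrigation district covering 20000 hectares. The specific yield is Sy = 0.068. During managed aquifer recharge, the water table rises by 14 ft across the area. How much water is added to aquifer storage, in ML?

ΔV ≈ 58000 ML

A = 20000 hectares = 2 × 10^8 m²
Δh = 14 ft = 4.267 m
ΔV = Sy × A × Δh = 0.068 × 2 × 10^8 m² × 4.267 m = 5.803 × 10^7 m³
ΔV = 5.803 × 10^7 m³ = 58030 ML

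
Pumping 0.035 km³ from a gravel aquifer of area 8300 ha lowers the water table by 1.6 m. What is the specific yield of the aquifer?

A = 8300 ha = 8.3 × 10^7 m²
ΔV = 0.035 km³ = 3.5 × 10^7 m³
Sy = ΔV / (A × Δh) = 3.5 × 10^7 m³ / (8.3 × 10^7 m² × 1.6 m) = 0.2636

Sy ≈ 0.26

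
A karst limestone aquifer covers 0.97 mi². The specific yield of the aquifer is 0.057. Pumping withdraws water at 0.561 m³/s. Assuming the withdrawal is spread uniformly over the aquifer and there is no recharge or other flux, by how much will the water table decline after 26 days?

A = 0.97 mi² = 2.512 × 10^6 m²
Q = 0.561 m³/s = 48470 m³/d
ΔV = Q × t = 48470 m³/d × 26 d = 1.26 × 10^6 m³
Δh = ΔV / (Sy × A) = 1.26 × 10^6 / (0.057 × 2.512 × 10^6) = 8.8 m

Δh ≈ 8.8 m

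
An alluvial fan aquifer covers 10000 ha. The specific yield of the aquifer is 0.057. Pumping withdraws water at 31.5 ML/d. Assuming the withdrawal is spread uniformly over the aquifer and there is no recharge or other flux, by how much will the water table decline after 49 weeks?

A = 10000 ha = 1 × 10^8 m²
Q = 31.5 ML/d = 31500 m³/d
t = 49 weeks = 343 d
ΔV = Q × t = 31500 m³/d × 343 d = 1.08 × 10^7 m³
Δh = ΔV / (Sy × A) = 1.08 × 10^7 / (0.057 × 1 × 10^8) = 1.896 m

Δh ≈ 1.9 m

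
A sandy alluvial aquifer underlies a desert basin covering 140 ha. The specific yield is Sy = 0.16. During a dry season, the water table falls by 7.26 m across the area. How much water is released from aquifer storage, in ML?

ΔV ≈ 1630 ML

A = 140 ha = 1.4 × 10^6 m²
ΔV = Sy × A × Δh = 0.16 × 1.4 × 10^6 m² × 7.26 m = 1.626 × 10^6 m³
ΔV = 1.626 × 10^6 m³ = 1626 ML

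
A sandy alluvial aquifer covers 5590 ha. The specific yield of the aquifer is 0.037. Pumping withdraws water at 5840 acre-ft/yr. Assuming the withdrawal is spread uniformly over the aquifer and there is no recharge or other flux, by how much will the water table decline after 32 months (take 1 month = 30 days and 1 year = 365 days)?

Δh ≈ 9.16 m

A = 5590 ha = 5.59 × 10^7 m²
Q = 5840 acre-ft/yr = 19740 m³/d
t = 32 months = 960 d
ΔV = Q × t = 19740 m³/d × 960 d = 1.895 × 10^7 m³
Δh = ΔV / (Sy × A) = 1.895 × 10^7 / (0.037 × 5.59 × 10^7) = 9.16 m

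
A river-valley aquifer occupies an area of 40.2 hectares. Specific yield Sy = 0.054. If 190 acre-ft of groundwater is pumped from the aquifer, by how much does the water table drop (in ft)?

Δh ≈ 35.4 ft

A = 40.2 hectares = 4.02 × 10^5 m²
ΔV = 190 acre-ft = 2.344 × 10^5 m³
Δh = ΔV / (Sy × A) = 2.344 × 10^5 m³ / (0.054 × 4.02 × 10^5 m²) = 10.8 m
Δh = 10.8 m = 35.42 ft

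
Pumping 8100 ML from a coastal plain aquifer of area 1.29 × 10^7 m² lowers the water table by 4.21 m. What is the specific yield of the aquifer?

Sy ≈ 0.15

ΔV = 8100 ML = 8.1 × 10^6 m³
Sy = ΔV / (A × Δh) = 8.1 × 10^6 m³ / (1.29 × 10^7 m² × 4.21 m) = 0.1491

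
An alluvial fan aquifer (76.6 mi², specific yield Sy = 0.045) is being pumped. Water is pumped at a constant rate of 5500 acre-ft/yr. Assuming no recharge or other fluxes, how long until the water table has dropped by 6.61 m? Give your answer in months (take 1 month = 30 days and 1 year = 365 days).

A = 76.6 mi² = 1.984 × 10^8 m²
ΔV = Sy × A × Δh = 0.045 × 1.984 × 10^8 × 6.61 = 5.901 × 10^7 m³
Q = 5500 acre-ft/yr = 18590 m³/d
t = ΔV / Q = 5.901 × 10^7 m³ / 18590 m³/d = 3175 d
t = 3175 d ≈ 105.8 months

t ≈ 106 months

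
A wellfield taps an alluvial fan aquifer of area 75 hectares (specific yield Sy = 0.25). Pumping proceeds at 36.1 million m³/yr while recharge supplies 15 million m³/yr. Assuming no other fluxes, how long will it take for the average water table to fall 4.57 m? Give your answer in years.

A = 75 hectares = 7.5 × 10^5 m²
ΔV = Sy × A × Δh = 0.25 × 7.5 × 10^5 × 4.57 = 8.569 × 10^5 m³
Net withdrawal = 36.1 − 15 = 21.1 million m³/yr = 57810 m³/d
t = ΔV / Q = 8.569 × 10^5 m³ / 57810 m³/d = 14.82 d
t = 14.82 d ≈ 0.04061 years

t ≈ 0.0406 years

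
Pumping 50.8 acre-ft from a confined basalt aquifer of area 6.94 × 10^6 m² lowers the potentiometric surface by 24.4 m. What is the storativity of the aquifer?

ΔV = 50.8 acre-ft = 62660 m³
S = ΔV / (A × Δh) = 62660 m³ / (6.94 × 10^6 m² × 24.4 m) = 3.7 × 10^-4

S ≈ 3.7 × 10^-4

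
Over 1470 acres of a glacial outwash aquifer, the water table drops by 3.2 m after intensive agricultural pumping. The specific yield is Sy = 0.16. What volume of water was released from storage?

ΔV ≈ 3.05 × 10^6 m³

A = 1470 acres = 5.949 × 10^6 m²
ΔV = Sy × A × Δh = 0.16 × 5.949 × 10^6 m² × 3.2 m = 3.046 × 10^6 m³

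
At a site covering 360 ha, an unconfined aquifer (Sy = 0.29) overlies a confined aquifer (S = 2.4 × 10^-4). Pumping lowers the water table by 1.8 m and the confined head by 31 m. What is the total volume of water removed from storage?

ΔV ≈ 1.91 × 10^6 m³

A = 360 ha = 3.6 × 10^6 m²
Unconfined: ΔV_u = Sy × A × Δh_u = 0.29 × 3.6 × 10^6 × 1.8 = 1.879 × 10^6 m³
Confined: ΔV_c = S × A × Δh_c = 2.4 × 10^-4 × 3.6 × 10^6 × 31 = 26780 m³
Total ΔV = 1.879 × 10^6 + 26780 = 1.906 × 10^6 m³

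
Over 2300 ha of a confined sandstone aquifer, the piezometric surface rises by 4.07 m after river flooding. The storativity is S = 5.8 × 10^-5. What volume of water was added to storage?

ΔV ≈ 5430 m³

A = 2300 ha = 2.3 × 10^7 m²
ΔV = S × A × Δh = 5.8 × 10^-5 × 2.3 × 10^7 m² × 4.07 m = 5429 m³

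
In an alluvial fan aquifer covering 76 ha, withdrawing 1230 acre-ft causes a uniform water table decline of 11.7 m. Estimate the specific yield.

Sy ≈ 0.17

A = 76 ha = 7.6 × 10^5 m²
ΔV = 1230 acre-ft = 1.517 × 10^6 m³
Sy = ΔV / (A × Δh) = 1.517 × 10^6 m³ / (7.6 × 10^5 m² × 11.7 m) = 0.1706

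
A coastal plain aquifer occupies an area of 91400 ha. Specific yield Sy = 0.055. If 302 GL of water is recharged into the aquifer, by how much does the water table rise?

Δh ≈ 6.01 m

A = 91400 ha = 9.14 × 10^8 m²
ΔV = 302 GL = 3.02 × 10^8 m³
Δh = ΔV / (Sy × A) = 3.02 × 10^8 m³ / (0.055 × 9.14 × 10^8 m²) = 6.008 m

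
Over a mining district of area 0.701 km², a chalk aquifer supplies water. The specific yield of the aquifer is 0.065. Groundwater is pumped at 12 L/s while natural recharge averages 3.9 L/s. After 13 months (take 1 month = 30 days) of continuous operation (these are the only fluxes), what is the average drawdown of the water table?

Δh ≈ 5.99 m

A = 0.701 km² = 7.01 × 10^5 m²
Net abstraction = 12 − 3.9 = 8.1 L/s
Q_net = 8.1 L/s = 699.8 m³/d
t = 13 months = 390 d
ΔV = Q × t = 699.8 m³/d × 390 d = 2.729 × 10^5 m³
Δh = ΔV / (Sy × A) = 2.729 × 10^5 / (0.065 × 7.01 × 10^5) = 5.99 m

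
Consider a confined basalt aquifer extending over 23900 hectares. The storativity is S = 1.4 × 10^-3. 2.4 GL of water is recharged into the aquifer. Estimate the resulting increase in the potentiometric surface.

Δh ≈ 7.17 m

A = 23900 hectares = 2.39 × 10^8 m²
ΔV = 2.4 GL = 2.4 × 10^6 m³
Δh = ΔV / (S × A) = 2.4 × 10^6 m³ / (0.0014 × 2.39 × 10^8 m²) = 7.173 m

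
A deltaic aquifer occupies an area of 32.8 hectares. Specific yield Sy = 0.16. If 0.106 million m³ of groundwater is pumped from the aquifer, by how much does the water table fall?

Δh ≈ 2.02 m

A = 32.8 hectares = 3.28 × 10^5 m²
ΔV = 0.106 million m³ = 1.06 × 10^5 m³
Δh = ΔV / (Sy × A) = 1.06 × 10^5 m³ / (0.16 × 3.28 × 10^5 m²) = 2.02 m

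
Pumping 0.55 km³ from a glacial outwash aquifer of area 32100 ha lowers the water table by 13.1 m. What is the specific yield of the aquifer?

A = 32100 ha = 3.21 × 10^8 m²
ΔV = 0.55 km³ = 5.5 × 10^8 m³
Sy = ΔV / (A × Δh) = 5.5 × 10^8 m³ / (3.21 × 10^8 m² × 13.1 m) = 0.1308

Sy ≈ 0.13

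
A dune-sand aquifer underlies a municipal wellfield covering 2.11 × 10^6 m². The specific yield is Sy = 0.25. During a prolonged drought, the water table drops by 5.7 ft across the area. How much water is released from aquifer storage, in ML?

ΔV ≈ 916 ML

Δh = 5.7 ft = 1.737 m
ΔV = Sy × A × Δh = 0.25 × 2.11 × 10^6 m² × 1.737 m = 9.165 × 10^5 m³
ΔV = 9.165 × 10^5 m³ = 916.5 ML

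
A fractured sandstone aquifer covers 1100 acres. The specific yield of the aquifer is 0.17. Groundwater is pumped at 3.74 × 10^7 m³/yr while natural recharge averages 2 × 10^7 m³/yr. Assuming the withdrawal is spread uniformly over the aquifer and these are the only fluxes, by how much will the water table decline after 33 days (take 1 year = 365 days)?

A = 1100 acres = 4.452 × 10^6 m²
Net abstraction = 3.74 × 10^7 − 2 × 10^7 = 1.74 × 10^7 m³/yr
Q_net = 1.74 × 10^7 m³/yr = 47670 m³/d
ΔV = Q × t = 47670 m³/d × 33 d = 1.573 × 10^6 m³
Δh = ΔV / (Sy × A) = 1.573 × 10^6 / (0.17 × 4.452 × 10^6) = 2.079 m

Δh ≈ 2.08 m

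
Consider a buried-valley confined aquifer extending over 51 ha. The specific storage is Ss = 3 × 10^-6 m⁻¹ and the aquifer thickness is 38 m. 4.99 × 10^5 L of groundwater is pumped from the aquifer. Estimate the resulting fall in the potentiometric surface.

Δh ≈ 8.58 m

S = Ss × b = 3 × 10^-6 m⁻¹ × 38 m = 1.14 × 10^-4
A = 51 ha = 5.1 × 10^5 m²
ΔV = 4.99 × 10^5 L = 499 m³
Δh = ΔV / (S × A) = 499 m³ / (1.14 × 10^-4 × 5.1 × 10^5 m²) = 8.583 m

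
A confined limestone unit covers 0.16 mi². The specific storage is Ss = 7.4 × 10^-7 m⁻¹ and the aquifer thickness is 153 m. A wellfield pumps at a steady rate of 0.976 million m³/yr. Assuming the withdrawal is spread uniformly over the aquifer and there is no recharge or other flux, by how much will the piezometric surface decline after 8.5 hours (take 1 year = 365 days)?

S = Ss × b = 7.4 × 10^-7 m⁻¹ × 153 m = 1.132 × 10^-4
A = 0.16 mi² = 4.144 × 10^5 m²
Q = 0.976 million m³/yr = 2674 m³/d
t = 8.5 hours = 0.3542 d
ΔV = Q × t = 2674 m³/d × 0.3542 d = 947 m³
Δh = ΔV / (S × A) = 947 / (1.132 × 10^-4 × 4.144 × 10^5) = 20.18 m

Δh ≈ 20.2 m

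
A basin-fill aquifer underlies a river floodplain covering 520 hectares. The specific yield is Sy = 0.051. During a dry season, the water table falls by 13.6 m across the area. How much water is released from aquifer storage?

ΔV ≈ 3.61 × 10^6 m³

A = 520 hectares = 5.2 × 10^6 m²
ΔV = Sy × A × Δh = 0.051 × 5.2 × 10^6 m² × 13.6 m = 3.607 × 10^6 m³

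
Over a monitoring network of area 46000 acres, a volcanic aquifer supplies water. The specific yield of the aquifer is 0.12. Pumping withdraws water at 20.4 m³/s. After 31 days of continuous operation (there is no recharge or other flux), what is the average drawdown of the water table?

A = 46000 acres = 1.862 × 10^8 m²
Q = 20.4 m³/s = 1.763 × 10^6 m³/d
ΔV = Q × t = 1.763 × 10^6 m³/d × 31 d = 5.464 × 10^7 m³
Δh = ΔV / (Sy × A) = 5.464 × 10^7 / (0.12 × 1.862 × 10^8) = 2.446 m

Δh ≈ 2.45 m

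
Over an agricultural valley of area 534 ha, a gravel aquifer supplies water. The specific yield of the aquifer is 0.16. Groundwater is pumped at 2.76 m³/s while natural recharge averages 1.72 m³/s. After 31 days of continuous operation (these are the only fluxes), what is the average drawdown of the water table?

Δh ≈ 3.26 m

A = 534 ha = 5.34 × 10^6 m²
Net abstraction = 2.76 − 1.72 = 1.04 m³/s
Q_net = 1.04 m³/s = 89860 m³/d
ΔV = Q × t = 89860 m³/d × 31 d = 2.786 × 10^6 m³
Δh = ΔV / (Sy × A) = 2.786 × 10^6 / (0.16 × 5.34 × 10^6) = 3.26 m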